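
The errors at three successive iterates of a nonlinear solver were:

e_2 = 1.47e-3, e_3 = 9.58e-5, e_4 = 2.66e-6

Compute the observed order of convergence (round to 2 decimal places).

1.31

p ≈ ln(e_4/e_3) / ln(e_3/e_2)
  = ln(2.66e-6/9.58e-5) / ln(9.58e-5/1.47e-3)
  = ln(0.0277662) / ln(0.0651701)
  = -3.58394 / -2.73075 ≈ 1.31244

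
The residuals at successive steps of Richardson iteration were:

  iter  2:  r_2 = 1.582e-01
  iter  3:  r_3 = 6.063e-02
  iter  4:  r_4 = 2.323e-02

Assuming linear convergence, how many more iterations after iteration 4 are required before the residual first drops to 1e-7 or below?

13

Rate ρ ≈ r_4/r_3 = 2.323e-02/6.063e-02 = 0.3831.
After j more steps, r_{4+j} ≈ 2.323e-02·ρ^j; need ρ^j ≤ 1e-7/2.323e-02 = 4.30478e-06.
j ≥ ln(4.30478e-06)/ln(0.3831) = -12.3558/-0.95946 = 12.878.
So 13 more iterations are needed.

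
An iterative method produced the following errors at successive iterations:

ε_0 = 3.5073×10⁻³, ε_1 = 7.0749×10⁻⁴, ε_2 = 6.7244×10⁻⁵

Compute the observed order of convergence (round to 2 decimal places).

1.47

p ≈ ln(ε_2/ε_1) / ln(ε_1/ε_0)
  = ln(6.7244×10⁻⁵/7.0749×10⁻⁴) / ln(7.0749×10⁻⁴/3.5073×10⁻³)
  = ln(0.0950459) / ln(0.201719)
  = -2.35340 / -1.60088 ≈ 1.47007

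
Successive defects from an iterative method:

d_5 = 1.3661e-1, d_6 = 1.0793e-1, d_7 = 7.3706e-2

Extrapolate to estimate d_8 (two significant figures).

4.0e-2

First estimate the order: p ≈ ln(d_7/d_6) / ln(d_6/d_5) = ln(7.3706e-2/1.0793e-1)/ln(1.0793e-1/1.3661e-1) = ln(0.682906)/ln(0.790059) ≈ 1.6185.
Then d_8 ≈ d_7·(d_7/d_6)^p = 7.3706e-2·(0.682906)^1.6185 = 7.3706e-2·0.539403 ≈ 0.03976.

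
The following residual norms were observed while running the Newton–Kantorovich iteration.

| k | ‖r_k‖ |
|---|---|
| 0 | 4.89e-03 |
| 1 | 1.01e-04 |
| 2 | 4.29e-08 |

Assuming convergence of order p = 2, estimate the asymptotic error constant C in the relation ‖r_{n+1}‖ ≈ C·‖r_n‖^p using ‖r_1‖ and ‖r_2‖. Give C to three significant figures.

C ≈ ‖r_2‖ / ‖r_1‖^2
  = 4.29e-08 / (1.01e-04)^2
  = 4.29e-08 / 1.0201e-08 ≈ 4.2055

4.21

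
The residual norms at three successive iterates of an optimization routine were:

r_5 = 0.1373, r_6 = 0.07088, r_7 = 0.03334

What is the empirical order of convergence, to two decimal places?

1.14

p ≈ ln(r_7/r_6) / ln(r_6/r_5)
  = ln(0.03334/0.07088) / ln(0.07088/0.1373)
  = ln(0.470372) / ln(0.516242)
  = -0.75423 / -0.66118 ≈ 1.14073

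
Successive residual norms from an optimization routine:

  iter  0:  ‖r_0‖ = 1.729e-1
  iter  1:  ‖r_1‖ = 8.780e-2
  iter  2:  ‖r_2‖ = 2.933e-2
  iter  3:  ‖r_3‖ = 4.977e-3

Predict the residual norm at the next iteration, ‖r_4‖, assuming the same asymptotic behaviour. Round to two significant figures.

2.8e-4

First estimate the order: p ≈ ln(‖r_3‖/‖r_2‖) / ln(‖r_2‖/‖r_1‖) = ln(4.977e-3/2.933e-2)/ln(2.933e-2/8.780e-2) = ln(0.16969)/ln(0.334055) ≈ 1.6178.
Then ‖r_4‖ ≈ ‖r_3‖·(‖r_3‖/‖r_2‖)^p = 4.977e-3·(0.16969)^1.6178 = 4.977e-3·0.0567202 ≈ 0.0002823.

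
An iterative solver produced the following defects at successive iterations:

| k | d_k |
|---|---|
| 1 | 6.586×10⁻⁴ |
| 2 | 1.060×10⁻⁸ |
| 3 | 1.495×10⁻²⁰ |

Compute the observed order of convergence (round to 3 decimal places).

2.472

p ≈ ln(d_3/d_2) / ln(d_2/d_1)
  = ln(1.495×10⁻²⁰/1.060×10⁻⁸) / ln(1.060×10⁻⁸/6.586×10⁻⁴)
  = ln(1.41038e-12) / ln(1.60947e-05)
  = -27.287162 / -11.037021 ≈ 2.472330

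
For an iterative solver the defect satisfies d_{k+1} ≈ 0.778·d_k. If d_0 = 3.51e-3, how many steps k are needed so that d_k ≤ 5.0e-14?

100

After k steps, d_k ≈ 3.51e-3·0.778^k.
Need 0.778^k ≤ 5.0e-14/3.51e-3 = 1.4245e-11.
k ≥ ln(1.4245e-11)/ln(0.778) = -24.9746/-0.25103 = 99.489.
Smallest integer k = 100.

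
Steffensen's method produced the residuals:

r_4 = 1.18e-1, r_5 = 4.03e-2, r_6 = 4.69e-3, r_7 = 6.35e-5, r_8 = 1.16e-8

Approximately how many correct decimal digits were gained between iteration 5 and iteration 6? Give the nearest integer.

Digits gained ≈ log₁₀(r_5/r_6) = log₁₀(4.03e-2/4.69e-3) = log₁₀(8.59275) ≈ 0.934.

1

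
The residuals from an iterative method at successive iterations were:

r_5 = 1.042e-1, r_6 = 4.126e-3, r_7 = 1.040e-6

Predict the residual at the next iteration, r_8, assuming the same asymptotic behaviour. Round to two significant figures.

First estimate the order: p ≈ ln(r_7/r_6) / ln(r_6/r_5) = ln(1.040e-6/4.126e-3)/ln(4.126e-3/1.042e-1) = ln(0.00025206)/ln(0.0395969) ≈ 2.5661.
Then r_8 ≈ r_7·(r_7/r_6)^p = 1.040e-6·(0.00025206)^2.5661 = 1.040e-6·5.8331e-10 ≈ 6.066e-16.

6.1e-16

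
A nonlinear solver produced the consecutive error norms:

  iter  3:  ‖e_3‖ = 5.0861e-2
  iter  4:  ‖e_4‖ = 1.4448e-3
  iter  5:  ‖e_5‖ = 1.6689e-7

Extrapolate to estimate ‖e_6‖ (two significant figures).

First estimate the order: p ≈ ln(‖e_5‖/‖e_4‖) / ln(‖e_4‖/‖e_3‖) = ln(1.6689e-7/1.4448e-3)/ln(1.4448e-3/5.0861e-2) = ln(0.000115511)/ln(0.0284068) ≈ 2.5459.
Then ‖e_6‖ ≈ ‖e_5‖·(‖e_5‖/‖e_4‖)^p = 1.6689e-7·(0.000115511)^2.5459 = 1.6689e-7·9.45873e-11 ≈ 1.579e-17.

1.6e-17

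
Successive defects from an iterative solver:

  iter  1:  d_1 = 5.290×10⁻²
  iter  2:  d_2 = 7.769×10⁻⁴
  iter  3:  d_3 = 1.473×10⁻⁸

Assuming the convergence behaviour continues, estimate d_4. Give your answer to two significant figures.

1.0e-20

First estimate the order: p ≈ ln(d_3/d_2) / ln(d_2/d_1) = ln(1.473×10⁻⁸/7.769×10⁻⁴)/ln(7.769×10⁻⁴/5.290×10⁻²) = ln(1.896e-05)/ln(0.0146862) ≈ 2.5761.
Then d_4 ≈ d_3·(d_3/d_2)^p = 1.473×10⁻⁸·(1.896e-05)^2.5761 = 1.473×10⁻⁸·6.84289e-13 ≈ 1.008e-20.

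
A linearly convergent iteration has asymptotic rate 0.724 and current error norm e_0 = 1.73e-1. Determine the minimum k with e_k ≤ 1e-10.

After k steps, e_k ≈ 1.73e-1·0.724^k.
Need 0.724^k ≤ 1e-10/1.73e-1 = 5.78035e-10.
k ≥ ln(5.78035e-10)/ln(0.724) = -21.2714/-0.32296 = 65.864.
Smallest integer k = 66.

66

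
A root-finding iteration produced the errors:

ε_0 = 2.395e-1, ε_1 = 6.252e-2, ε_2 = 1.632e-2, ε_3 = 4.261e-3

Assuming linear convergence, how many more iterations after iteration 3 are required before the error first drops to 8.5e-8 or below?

Rate ρ ≈ ε_3/ε_2 = 4.261e-3/1.632e-2 = 0.2611.
After j more steps, ε_{3+j} ≈ 4.261e-3·ρ^j; need ρ^j ≤ 8.5e-8/4.261e-3 = 1.99484e-05.
j ≥ ln(1.99484e-05)/ln(0.2611) = -10.8224/-1.34285 = 8.059.
So 9 more iterations are needed.

9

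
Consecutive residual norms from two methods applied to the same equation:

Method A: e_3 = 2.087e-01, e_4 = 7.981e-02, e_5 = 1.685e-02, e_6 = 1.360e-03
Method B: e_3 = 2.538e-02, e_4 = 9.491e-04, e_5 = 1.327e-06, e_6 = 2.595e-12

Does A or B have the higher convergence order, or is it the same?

B

Method A: p ≈ ln(1.360e-03/1.685e-02)/ln(1.685e-02/7.981e-02) ≈ 1.62.
Method B: p ≈ ln(2.595e-12/1.327e-06)/ln(1.327e-06/9.491e-04) ≈ 2.00.
Method B has the higher order (≈2.0 vs ≈1.6).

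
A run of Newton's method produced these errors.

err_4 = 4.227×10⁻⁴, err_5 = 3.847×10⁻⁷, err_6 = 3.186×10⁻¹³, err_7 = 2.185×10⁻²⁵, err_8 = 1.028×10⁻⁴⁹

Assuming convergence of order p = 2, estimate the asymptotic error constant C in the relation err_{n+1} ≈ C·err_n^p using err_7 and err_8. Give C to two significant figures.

C ≈ err_8 / err_7^2
  = 1.028×10⁻⁴⁹ / (2.185×10⁻²⁵)^2
  = 1.028×10⁻⁴⁹ / 4.77422e-50 ≈ 2.1532

2.2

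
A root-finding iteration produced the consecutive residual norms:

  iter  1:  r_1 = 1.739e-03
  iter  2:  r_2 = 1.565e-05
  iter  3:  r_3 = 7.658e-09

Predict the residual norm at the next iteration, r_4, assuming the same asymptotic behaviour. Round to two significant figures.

First estimate the order: p ≈ ln(r_3/r_2) / ln(r_2/r_1) = ln(7.658e-09/1.565e-05)/ln(1.565e-05/1.739e-03) = ln(0.000489329)/ln(0.00899942) ≈ 1.6182.
Then r_4 ≈ r_3·(r_3/r_2)^p = 7.658e-09·(0.000489329)^1.6182 = 7.658e-09·4.39655e-06 ≈ 3.367e-14.

3.4e-14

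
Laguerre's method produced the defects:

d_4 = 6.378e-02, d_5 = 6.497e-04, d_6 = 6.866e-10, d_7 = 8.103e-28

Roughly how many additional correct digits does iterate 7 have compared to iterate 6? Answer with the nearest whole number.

18

Digits gained ≈ log₁₀(d_6/d_7) = log₁₀(6.866e-10/8.103e-28) = log₁₀(8.4734e+17) ≈ 17.928.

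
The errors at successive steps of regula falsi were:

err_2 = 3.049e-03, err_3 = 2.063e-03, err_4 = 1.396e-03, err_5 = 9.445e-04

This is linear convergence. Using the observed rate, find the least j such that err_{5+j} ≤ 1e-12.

53

Rate ρ ≈ err_5/err_4 = 9.445e-04/1.396e-03 = 0.6766.
After j more steps, err_{5+j} ≈ 9.445e-04·ρ^j; need ρ^j ≤ 1e-12/9.445e-04 = 1.05876e-09.
j ≥ ln(1.05876e-09)/ln(0.6766) = -20.6662/-0.39068 = 52.898.
So 53 more iterations are needed.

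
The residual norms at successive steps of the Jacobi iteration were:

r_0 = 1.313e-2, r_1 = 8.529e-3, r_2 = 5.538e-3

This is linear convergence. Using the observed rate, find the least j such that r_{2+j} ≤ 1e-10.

Rate ρ ≈ r_2/r_1 = 5.538e-3/8.529e-3 = 0.6493.
After j more steps, r_{2+j} ≈ 5.538e-3·ρ^j; need ρ^j ≤ 1e-10/5.538e-3 = 1.80571e-08.
j ≥ ln(1.80571e-08)/ln(0.6493) = -17.8297/-0.43186 = 41.286.
So 42 more iterations are needed.

42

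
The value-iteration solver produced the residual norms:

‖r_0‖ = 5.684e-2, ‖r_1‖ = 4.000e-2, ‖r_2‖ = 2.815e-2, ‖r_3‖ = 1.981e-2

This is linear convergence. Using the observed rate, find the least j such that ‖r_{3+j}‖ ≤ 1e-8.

Rate ρ ≈ ‖r_3‖/‖r_2‖ = 1.981e-2/2.815e-2 = 0.7037.
After j more steps, ‖r_{3+j}‖ ≈ 1.981e-2·ρ^j; need ρ^j ≤ 1e-8/1.981e-2 = 5.04796e-07.
j ≥ ln(5.04796e-07)/ln(0.7037) = -14.4991/-0.35140 = 41.261.
So 42 more iterations are needed.

42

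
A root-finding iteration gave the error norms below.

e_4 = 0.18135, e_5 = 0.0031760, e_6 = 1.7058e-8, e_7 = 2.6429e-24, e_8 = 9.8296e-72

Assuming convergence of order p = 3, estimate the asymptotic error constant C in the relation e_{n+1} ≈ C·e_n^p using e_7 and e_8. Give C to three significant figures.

0.532

C ≈ e_8 / e_7^3
  = 9.8296e-72 / (2.6429e-24)^3
  = 9.8296e-72 / 1.84604e-71 ≈ 0.53247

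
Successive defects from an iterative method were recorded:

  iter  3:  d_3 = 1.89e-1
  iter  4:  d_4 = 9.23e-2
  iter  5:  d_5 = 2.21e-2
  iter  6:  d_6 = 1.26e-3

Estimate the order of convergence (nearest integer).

2

Consecutive ratios: d_6/d_5 = 1.26e-3/2.21e-2 = 0.0570136, d_5/d_4 = 2.21e-2/9.23e-2 = 0.239437.
p ≈ ln(0.0570136)/ln(0.239437) = -2.8645/-1.4295 ≈ 2.00.
So the convergence is quadratic (order 2).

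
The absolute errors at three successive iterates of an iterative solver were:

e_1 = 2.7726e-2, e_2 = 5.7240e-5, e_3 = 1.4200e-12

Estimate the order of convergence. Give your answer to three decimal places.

2.832

p ≈ ln(e_3/e_2) / ln(e_2/e_1)
  = ln(1.4200e-12/5.7240e-5) / ln(5.7240e-5/2.7726e-2)
  = ln(2.48078e-08) / ln(0.00206449)
  = -17.512108 / -6.182872 ≈ 2.832358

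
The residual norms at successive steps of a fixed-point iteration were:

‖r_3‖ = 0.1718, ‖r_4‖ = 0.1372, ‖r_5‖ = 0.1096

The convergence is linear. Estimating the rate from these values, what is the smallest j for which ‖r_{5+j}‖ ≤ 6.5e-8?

Rate ρ ≈ ‖r_5‖/‖r_4‖ = 0.1096/0.1372 = 0.7988.
After j more steps, ‖r_{5+j}‖ ≈ 0.1096·ρ^j; need ρ^j ≤ 6.5e-8/0.1096 = 5.93066e-07.
j ≥ ln(5.93066e-07)/ln(0.7988) = -14.3380/-0.22464 = 63.827.
So 64 more iterations are needed.

64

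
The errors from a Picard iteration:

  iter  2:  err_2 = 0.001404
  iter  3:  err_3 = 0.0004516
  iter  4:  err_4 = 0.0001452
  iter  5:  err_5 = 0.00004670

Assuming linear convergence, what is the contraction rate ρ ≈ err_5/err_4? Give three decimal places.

ρ ≈ err_5/err_4 = 0.00004670/0.0001452 = 0.32163

0.322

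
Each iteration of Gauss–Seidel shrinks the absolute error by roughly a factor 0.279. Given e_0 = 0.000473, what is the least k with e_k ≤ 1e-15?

22

After k steps, e_k ≈ 0.000473·0.279^k.
Need 0.279^k ≤ 1e-15/0.000473 = 2.11416e-12.
k ≥ ln(2.11416e-12)/ln(0.279) = -26.8824/-1.27654 = 21.059.
Smallest integer k = 22.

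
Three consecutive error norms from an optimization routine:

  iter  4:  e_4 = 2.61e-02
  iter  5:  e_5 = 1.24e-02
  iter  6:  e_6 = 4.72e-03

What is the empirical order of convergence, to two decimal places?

1.30

p ≈ ln(e_6/e_5) / ln(e_5/e_4)
  = ln(4.72e-03/1.24e-02) / ln(1.24e-02/2.61e-02)
  = ln(0.380645) / ln(0.475096)
  = -0.96589 / -0.74424 ≈ 1.29782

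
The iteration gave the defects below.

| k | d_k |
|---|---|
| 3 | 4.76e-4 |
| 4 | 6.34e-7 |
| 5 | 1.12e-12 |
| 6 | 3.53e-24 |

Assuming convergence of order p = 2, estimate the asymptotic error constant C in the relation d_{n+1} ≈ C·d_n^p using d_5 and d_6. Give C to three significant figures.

2.81

C ≈ d_6 / d_5^2
  = 3.53e-24 / (1.12e-12)^2
  = 3.53e-24 / 1.2544e-24 ≈ 2.8141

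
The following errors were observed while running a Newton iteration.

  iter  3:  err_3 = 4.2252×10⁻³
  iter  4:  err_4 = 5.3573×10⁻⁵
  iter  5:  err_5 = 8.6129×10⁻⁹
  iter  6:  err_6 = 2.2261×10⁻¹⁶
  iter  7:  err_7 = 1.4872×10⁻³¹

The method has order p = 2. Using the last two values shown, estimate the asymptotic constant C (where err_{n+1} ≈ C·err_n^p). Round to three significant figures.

3.00

C ≈ err_7 / err_6^2
  = 1.4872×10⁻³¹ / (2.2261×10⁻¹⁶)^2
  = 1.4872×10⁻³¹ / 4.95552e-32 ≈ 3.0011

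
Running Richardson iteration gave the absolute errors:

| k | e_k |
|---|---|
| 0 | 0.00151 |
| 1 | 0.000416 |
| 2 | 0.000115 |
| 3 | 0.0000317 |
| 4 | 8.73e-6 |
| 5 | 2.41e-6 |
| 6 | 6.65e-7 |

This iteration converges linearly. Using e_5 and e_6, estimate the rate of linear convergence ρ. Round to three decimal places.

0.276

ρ ≈ e_6/e_5 = 6.65e-7/2.41e-6 = 0.27593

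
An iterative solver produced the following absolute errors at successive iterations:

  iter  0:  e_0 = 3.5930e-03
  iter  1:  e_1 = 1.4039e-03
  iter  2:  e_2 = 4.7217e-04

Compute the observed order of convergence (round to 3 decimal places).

p ≈ ln(e_2/e_1) / ln(e_1/e_0)
  = ln(4.7217e-04/1.4039e-03) / ln(1.4039e-03/3.5930e-03)
  = ln(0.336327) / ln(0.390732)
  = -1.089671 / -0.939733 ≈ 1.159554

1.160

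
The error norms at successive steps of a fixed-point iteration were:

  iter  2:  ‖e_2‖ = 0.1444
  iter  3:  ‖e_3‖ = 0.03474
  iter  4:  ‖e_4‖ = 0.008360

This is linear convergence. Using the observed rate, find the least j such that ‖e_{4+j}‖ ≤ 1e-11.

15

Rate ρ ≈ ‖e_4‖/‖e_3‖ = 0.008360/0.03474 = 0.2406.
After j more steps, ‖e_{4+j}‖ ≈ 0.008360·ρ^j; need ρ^j ≤ 1e-11/0.008360 = 1.19617e-09.
j ≥ ln(1.19617e-09)/ln(0.2406) = -20.5441/-1.42462 = 14.421.
So 15 more iterations are needed.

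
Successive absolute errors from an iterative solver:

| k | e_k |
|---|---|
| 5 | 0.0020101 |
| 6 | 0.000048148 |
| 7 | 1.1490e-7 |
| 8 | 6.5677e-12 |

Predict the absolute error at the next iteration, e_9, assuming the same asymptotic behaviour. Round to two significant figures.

9.0e-19

First estimate the order: p ≈ ln(e_8/e_7) / ln(e_7/e_6) = ln(6.5677e-12/1.1490e-7)/ln(1.1490e-7/0.000048148) = ln(5.71601e-05)/ln(0.00238639) ≈ 1.6180.
Then e_9 ≈ e_8·(e_8/e_7)^p = 6.5677e-12·(5.71601e-05)^1.6180 = 6.5677e-12·1.36451e-07 ≈ 8.962e-19.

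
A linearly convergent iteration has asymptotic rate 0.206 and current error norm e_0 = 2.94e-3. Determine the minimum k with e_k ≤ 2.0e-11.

After k steps, e_k ≈ 2.94e-3·0.206^k.
Need 0.206^k ≤ 2.0e-11/2.94e-3 = 6.80272e-09.
k ≥ ln(6.80272e-09)/ln(0.206) = -18.8059/-1.57988 = 11.903.
Smallest integer k = 12.

12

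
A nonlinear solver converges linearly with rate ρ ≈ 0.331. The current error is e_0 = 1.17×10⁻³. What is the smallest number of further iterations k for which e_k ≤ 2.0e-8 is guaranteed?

After k steps, e_k ≈ 1.17×10⁻³·0.331^k.
Need 0.331^k ≤ 2.0e-8/1.17×10⁻³ = 1.7094e-05.
k ≥ ln(1.7094e-05)/ln(0.331) = -10.9768/-1.10564 = 9.928.
Smallest integer k = 10.

10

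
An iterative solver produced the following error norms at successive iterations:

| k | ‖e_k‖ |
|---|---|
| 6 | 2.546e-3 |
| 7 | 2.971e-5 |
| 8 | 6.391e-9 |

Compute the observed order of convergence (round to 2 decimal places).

p ≈ ln(‖e_8‖/‖e_7‖) / ln(‖e_7‖/‖e_6‖)
  = ln(6.391e-9/2.971e-5) / ln(2.971e-5/2.546e-3)
  = ln(0.000215113) / ln(0.0116693)
  = -8.44435 / -4.45079 ≈ 1.89727

1.90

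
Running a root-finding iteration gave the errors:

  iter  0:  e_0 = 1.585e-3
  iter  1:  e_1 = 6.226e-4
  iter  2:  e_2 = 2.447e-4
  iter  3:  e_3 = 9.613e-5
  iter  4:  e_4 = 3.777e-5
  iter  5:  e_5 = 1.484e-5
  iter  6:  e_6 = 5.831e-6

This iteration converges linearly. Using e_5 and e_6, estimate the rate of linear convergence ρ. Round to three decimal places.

ρ ≈ e_6/e_5 = 5.831e-6/1.484e-5 = 0.39292

0.393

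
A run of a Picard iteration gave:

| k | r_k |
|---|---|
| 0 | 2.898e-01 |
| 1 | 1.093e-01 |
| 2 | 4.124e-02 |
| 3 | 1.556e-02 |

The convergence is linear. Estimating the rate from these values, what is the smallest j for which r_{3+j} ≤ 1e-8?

15

Rate ρ ≈ r_3/r_2 = 1.556e-02/4.124e-02 = 0.3773.
After j more steps, r_{3+j} ≈ 1.556e-02·ρ^j; need ρ^j ≤ 1e-8/1.556e-02 = 6.42674e-07.
j ≥ ln(6.42674e-07)/ln(0.3773) = -14.2576/-0.97471 = 14.628.
So 15 more iterations are needed.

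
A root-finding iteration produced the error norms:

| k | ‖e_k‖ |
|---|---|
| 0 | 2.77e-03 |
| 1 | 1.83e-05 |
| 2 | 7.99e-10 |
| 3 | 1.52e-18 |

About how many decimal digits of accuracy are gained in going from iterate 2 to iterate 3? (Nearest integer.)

9

Digits gained ≈ log₁₀(‖e_2‖/‖e_3‖) = log₁₀(7.99e-10/1.52e-18) = log₁₀(5.25658e+08) ≈ 8.721.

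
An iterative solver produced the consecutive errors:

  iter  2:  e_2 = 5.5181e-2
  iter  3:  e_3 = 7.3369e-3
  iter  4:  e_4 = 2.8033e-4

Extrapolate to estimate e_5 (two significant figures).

1.4e-6

First estimate the order: p ≈ ln(e_4/e_3) / ln(e_3/e_2) = ln(2.8033e-4/7.3369e-3)/ln(7.3369e-3/5.5181e-2) = ln(0.0382082)/ln(0.132961) ≈ 1.6180.
Then e_5 ≈ e_4·(e_4/e_3)^p = 2.8033e-4·(0.0382082)^1.6180 = 2.8033e-4·0.00508077 ≈ 1.424e-06.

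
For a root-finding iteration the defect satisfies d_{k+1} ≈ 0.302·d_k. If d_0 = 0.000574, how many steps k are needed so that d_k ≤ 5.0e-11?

After k steps, d_k ≈ 0.000574·0.302^k.
Need 0.302^k ≤ 5.0e-11/0.000574 = 8.7108e-08.
k ≥ ln(8.7108e-08)/ln(0.302) = -16.2561/-1.19733 = 13.577.
Smallest integer k = 14.

14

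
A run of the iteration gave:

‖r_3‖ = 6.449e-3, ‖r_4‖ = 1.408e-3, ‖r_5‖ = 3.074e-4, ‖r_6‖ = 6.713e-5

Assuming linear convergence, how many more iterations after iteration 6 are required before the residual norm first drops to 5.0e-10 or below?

Rate ρ ≈ ‖r_6‖/‖r_5‖ = 6.713e-5/3.074e-4 = 0.2184.
After j more steps, ‖r_{6+j}‖ ≈ 6.713e-5·ρ^j; need ρ^j ≤ 5.0e-10/6.713e-5 = 7.44823e-06.
j ≥ ln(7.44823e-06)/ln(0.2184) = -11.8075/-1.52143 = 7.761.
So 8 more iterations are needed.

8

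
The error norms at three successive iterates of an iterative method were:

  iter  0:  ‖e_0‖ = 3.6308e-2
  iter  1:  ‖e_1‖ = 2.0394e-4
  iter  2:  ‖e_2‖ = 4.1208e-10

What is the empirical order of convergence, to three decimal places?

p ≈ ln(‖e_2‖/‖e_1‖) / ln(‖e_1‖/‖e_0‖)
  = ln(4.1208e-10/2.0394e-4) / ln(2.0394e-4/3.6308e-2)
  = ln(2.02059e-06) / ln(0.00561694)
  = -13.112121 / -5.181968 ≈ 2.530336

2.530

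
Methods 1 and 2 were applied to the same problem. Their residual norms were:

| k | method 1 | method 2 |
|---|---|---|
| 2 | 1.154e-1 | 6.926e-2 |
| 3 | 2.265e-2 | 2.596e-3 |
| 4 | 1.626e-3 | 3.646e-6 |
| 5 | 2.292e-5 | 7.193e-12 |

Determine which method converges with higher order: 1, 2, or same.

2

Method 1: p ≈ ln(2.292e-5/1.626e-3)/ln(1.626e-3/2.265e-2) ≈ 1.62.
Method 2: p ≈ ln(7.193e-12/3.646e-6)/ln(3.646e-6/2.596e-3) ≈ 2.00.
Method 2 has the higher order (≈2.0 vs ≈1.6).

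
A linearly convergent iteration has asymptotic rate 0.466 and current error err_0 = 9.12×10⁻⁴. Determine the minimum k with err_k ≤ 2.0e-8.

15

After k steps, err_k ≈ 9.12×10⁻⁴·0.466^k.
Need 0.466^k ≤ 2.0e-8/9.12×10⁻⁴ = 2.19298e-05.
k ≥ ln(2.19298e-05)/ln(0.466) = -10.7277/-0.76357 = 14.049.
Smallest integer k = 15.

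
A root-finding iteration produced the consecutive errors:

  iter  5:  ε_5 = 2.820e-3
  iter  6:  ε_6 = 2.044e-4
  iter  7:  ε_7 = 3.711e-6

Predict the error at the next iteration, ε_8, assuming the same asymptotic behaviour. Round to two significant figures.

8.1e-9

First estimate the order: p ≈ ln(ε_7/ε_6) / ln(ε_6/ε_5) = ln(3.711e-6/2.044e-4)/ln(2.044e-4/2.820e-3) = ln(0.0181556)/ln(0.0724823) ≈ 1.5275.
Then ε_8 ≈ ε_7·(ε_7/ε_6)^p = 3.711e-6·(0.0181556)^1.5275 = 3.711e-6·0.00219098 ≈ 8.131e-09.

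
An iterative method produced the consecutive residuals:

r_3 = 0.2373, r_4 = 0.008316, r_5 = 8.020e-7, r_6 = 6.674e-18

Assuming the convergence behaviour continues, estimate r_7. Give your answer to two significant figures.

First estimate the order: p ≈ ln(r_6/r_5) / ln(r_5/r_4) = ln(6.674e-18/8.020e-7)/ln(8.020e-7/0.008316) = ln(8.3217e-12)/ln(9.64406e-05) ≈ 2.7591.
Then r_7 ≈ r_6·(r_6/r_5)^p = 6.674e-18·(8.3217e-12)^2.7591 = 6.674e-18·2.69003e-31 ≈ 1.795e-48.

1.8e-48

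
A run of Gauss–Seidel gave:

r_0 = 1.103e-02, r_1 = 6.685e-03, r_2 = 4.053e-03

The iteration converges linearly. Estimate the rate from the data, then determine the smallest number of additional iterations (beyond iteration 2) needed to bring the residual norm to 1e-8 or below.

Rate ρ ≈ r_2/r_1 = 4.053e-03/6.685e-03 = 0.6063.
After j more steps, r_{2+j} ≈ 4.053e-03·ρ^j; need ρ^j ≤ 1e-8/4.053e-03 = 2.46731e-06.
j ≥ ln(2.46731e-06)/ln(0.6063) = -12.9124/-0.50038 = 25.805.
So 26 more iterations are needed.

26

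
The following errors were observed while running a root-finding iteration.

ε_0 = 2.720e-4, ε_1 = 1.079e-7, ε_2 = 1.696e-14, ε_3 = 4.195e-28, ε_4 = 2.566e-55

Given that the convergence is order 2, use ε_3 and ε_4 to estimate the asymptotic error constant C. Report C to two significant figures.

1.5

C ≈ ε_4 / ε_3^2
  = 2.566e-55 / (4.195e-28)^2
  = 2.566e-55 / 1.7598e-55 ≈ 1.4581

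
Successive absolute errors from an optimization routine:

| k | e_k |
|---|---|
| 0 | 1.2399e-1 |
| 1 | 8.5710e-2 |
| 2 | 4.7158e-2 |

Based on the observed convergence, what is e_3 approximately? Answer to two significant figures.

1.8e-2

First estimate the order: p ≈ ln(e_2/e_1) / ln(e_1/e_0) = ln(4.7158e-2/8.5710e-2)/ln(8.5710e-2/1.2399e-1) = ln(0.550204)/ln(0.691265) ≈ 1.6181.
Then e_3 ≈ e_2·(e_2/e_1)^p = 4.7158e-2·(0.550204)^1.6181 = 4.7158e-2·0.380313 ≈ 0.01793.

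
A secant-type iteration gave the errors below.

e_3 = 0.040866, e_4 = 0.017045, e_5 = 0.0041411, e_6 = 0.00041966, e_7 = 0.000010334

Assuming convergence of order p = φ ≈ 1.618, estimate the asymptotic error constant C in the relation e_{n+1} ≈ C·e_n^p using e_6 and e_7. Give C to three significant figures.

C ≈ e_7 / e_6^1.618
  = 0.000010334 / (0.00041966)^1.618
  = 0.000010334 / 3.43438e-06 ≈ 3.009

3.01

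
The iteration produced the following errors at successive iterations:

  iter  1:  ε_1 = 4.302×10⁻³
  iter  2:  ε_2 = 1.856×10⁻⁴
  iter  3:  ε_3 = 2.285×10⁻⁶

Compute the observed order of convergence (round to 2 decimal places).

p ≈ ln(ε_3/ε_2) / ln(ε_2/ε_1)
  = ln(2.285×10⁻⁶/1.856×10⁻⁴) / ln(1.856×10⁻⁴/4.302×10⁻³)
  = ln(0.0123114) / ln(0.0431427)
  = -4.39723 / -3.14324 ≈ 1.39895

1.40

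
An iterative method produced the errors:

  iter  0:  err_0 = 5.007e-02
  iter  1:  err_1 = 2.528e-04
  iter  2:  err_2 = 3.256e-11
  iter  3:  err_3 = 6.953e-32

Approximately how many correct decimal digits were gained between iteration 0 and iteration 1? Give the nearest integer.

Digits gained ≈ log₁₀(err_0/err_1) = log₁₀(5.007e-02/2.528e-04) = log₁₀(198.062) ≈ 2.297.

2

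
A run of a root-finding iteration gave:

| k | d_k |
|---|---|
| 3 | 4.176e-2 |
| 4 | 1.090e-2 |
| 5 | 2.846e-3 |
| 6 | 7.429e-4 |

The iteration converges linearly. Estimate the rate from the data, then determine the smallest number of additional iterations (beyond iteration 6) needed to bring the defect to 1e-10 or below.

Rate ρ ≈ d_6/d_5 = 7.429e-4/2.846e-3 = 0.2610.
After j more steps, d_{6+j} ≈ 7.429e-4·ρ^j; need ρ^j ≤ 1e-10/7.429e-4 = 1.34608e-07.
j ≥ ln(1.34608e-07)/ln(0.2610) = -15.8209/-1.34323 = 11.778.
So 12 more iterations are needed.

12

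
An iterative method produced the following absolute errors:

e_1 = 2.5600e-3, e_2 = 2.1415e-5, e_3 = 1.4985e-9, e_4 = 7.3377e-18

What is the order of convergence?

Consecutive ratios: e_4/e_3 = 7.3377e-18/1.4985e-9 = 4.8967e-09, e_3/e_2 = 1.4985e-9/2.1415e-5 = 6.99743e-05.
p ≈ ln(4.8967e-09)/ln(6.99743e-05) = -19.1347/-9.5674 ≈ 2.00.
So the convergence is quadratic (order 2).

2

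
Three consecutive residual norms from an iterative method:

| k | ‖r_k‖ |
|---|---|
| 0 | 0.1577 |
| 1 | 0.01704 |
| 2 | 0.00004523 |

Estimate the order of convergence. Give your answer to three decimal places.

2.666

p ≈ ln(‖r_2‖/‖r_1‖) / ln(‖r_1‖/‖r_0‖)
  = ln(0.00004523/0.01704) / ln(0.01704/0.1577)
  = ln(0.00265434) / ln(0.108053)
  = -5.931559 / -2.225133 ≈ 2.665710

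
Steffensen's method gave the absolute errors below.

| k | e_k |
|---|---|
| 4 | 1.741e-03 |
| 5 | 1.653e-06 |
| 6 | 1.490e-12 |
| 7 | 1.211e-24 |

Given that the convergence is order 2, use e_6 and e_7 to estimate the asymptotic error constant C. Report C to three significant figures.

0.545

C ≈ e_7 / e_6^2
  = 1.211e-24 / (1.490e-12)^2
  = 1.211e-24 / 2.2201e-24 ≈ 0.54547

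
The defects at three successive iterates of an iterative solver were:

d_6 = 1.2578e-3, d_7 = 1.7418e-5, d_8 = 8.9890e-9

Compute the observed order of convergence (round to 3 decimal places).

p ≈ ln(d_8/d_7) / ln(d_7/d_6)
  = ln(8.9890e-9/1.7418e-5) / ln(1.7418e-5/1.2578e-3)
  = ln(0.000516075) / ln(0.013848)
  = -7.569258 / -4.279614 ≈ 1.768678

1.769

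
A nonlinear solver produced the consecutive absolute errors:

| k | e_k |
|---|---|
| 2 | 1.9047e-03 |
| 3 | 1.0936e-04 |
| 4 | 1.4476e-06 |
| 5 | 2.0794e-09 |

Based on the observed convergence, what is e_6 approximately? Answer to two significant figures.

1.0e-13

First estimate the order: p ≈ ln(e_5/e_4) / ln(e_4/e_3) = ln(2.0794e-09/1.4476e-06)/ln(1.4476e-06/1.0936e-04) = ln(0.00143645)/ln(0.013237) ≈ 1.5135.
Then e_6 ≈ e_5·(e_5/e_4)^p = 2.0794e-09·(0.00143645)^1.5135 = 2.0794e-09·4.98378e-05 ≈ 1.036e-13.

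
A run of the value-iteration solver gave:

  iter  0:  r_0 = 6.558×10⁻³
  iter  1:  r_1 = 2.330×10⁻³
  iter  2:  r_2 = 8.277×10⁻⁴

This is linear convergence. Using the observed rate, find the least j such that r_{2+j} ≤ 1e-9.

Rate ρ ≈ r_2/r_1 = 8.277×10⁻⁴/2.330×10⁻³ = 0.3552.
After j more steps, r_{2+j} ≈ 8.277×10⁻⁴·ρ^j; need ρ^j ≤ 1e-9/8.277×10⁻⁴ = 1.20817e-06.
j ≥ ln(1.20817e-06)/ln(0.3552) = -13.6264/-1.03507 = 13.165.
So 14 more iterations are needed.

14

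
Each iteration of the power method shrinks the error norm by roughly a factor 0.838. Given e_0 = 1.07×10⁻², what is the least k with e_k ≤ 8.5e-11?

106

After k steps, e_k ≈ 1.07×10⁻²·0.838^k.
Need 0.838^k ≤ 8.5e-11/1.07×10⁻² = 7.94393e-09.
k ≥ ln(7.94393e-09)/ln(0.838) = -18.6509/-0.17674 = 105.527.
Smallest integer k = 106.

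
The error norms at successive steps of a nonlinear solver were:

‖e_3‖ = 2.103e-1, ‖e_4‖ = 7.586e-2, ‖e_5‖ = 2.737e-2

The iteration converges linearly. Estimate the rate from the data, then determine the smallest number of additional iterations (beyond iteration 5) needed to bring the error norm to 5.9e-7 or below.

11

Rate ρ ≈ ‖e_5‖/‖e_4‖ = 2.737e-2/7.586e-2 = 0.3608.
After j more steps, ‖e_{5+j}‖ ≈ 2.737e-2·ρ^j; need ρ^j ≤ 5.9e-7/2.737e-2 = 2.15564e-05.
j ≥ ln(2.15564e-05)/ln(0.3608) = -10.7448/-1.01943 = 10.540.
So 11 more iterations are needed.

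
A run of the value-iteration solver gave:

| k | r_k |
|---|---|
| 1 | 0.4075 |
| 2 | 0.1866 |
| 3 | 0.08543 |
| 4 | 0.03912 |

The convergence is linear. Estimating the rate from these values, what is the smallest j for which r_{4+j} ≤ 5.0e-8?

18

Rate ρ ≈ r_4/r_3 = 0.03912/0.08543 = 0.4579.
After j more steps, r_{4+j} ≈ 0.03912·ρ^j; need ρ^j ≤ 5.0e-8/0.03912 = 1.27812e-06.
j ≥ ln(1.27812e-06)/ln(0.4579) = -13.5701/-0.78110 = 17.373.
So 18 more iterations are needed.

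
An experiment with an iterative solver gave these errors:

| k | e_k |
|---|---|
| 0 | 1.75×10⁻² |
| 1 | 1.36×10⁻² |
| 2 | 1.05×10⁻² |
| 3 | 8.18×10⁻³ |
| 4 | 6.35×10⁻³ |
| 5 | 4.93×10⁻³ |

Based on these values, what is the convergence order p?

1

Consecutive ratios: e_5/e_4 = 4.93×10⁻³/6.35×10⁻³ = 0.776378, e_4/e_3 = 6.35×10⁻³/8.18×10⁻³ = 0.776284.
p ≈ ln(0.776378)/ln(0.776284) = -0.2531/-0.2532 ≈ 1.00.
So the convergence is linear (order 1).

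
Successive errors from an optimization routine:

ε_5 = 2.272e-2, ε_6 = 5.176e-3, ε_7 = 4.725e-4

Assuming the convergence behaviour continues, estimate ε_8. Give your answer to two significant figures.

First estimate the order: p ≈ ln(ε_7/ε_6) / ln(ε_6/ε_5) = ln(4.725e-4/5.176e-3)/ln(5.176e-3/2.272e-2) = ln(0.0912867)/ln(0.227817) ≈ 1.6183.
Then ε_8 ≈ ε_7·(ε_7/ε_6)^p = 4.725e-4·(0.0912867)^1.6183 = 4.725e-4·0.0207791 ≈ 9.818e-06.

9.8e-6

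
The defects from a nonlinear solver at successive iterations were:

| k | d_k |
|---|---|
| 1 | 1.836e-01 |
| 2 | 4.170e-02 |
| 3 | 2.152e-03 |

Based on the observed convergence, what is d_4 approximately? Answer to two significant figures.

First estimate the order: p ≈ ln(d_3/d_2) / ln(d_2/d_1) = ln(2.152e-03/4.170e-02)/ln(4.170e-02/1.836e-01) = ln(0.0516067)/ln(0.227124) ≈ 1.9997.
Then d_4 ≈ d_3·(d_3/d_2)^p = 2.152e-03·(0.0516067)^1.9997 = 2.152e-03·0.00266562 ≈ 5.736e-06.

5.7e-6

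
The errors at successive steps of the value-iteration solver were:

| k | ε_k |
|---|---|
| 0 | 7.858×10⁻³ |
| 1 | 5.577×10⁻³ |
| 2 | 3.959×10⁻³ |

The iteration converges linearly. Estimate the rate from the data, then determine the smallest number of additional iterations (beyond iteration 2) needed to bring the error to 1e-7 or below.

Rate ρ ≈ ε_2/ε_1 = 3.959×10⁻³/5.577×10⁻³ = 0.7099.
After j more steps, ε_{2+j} ≈ 3.959×10⁻³·ρ^j; need ρ^j ≤ 1e-7/3.959×10⁻³ = 2.52589e-05.
j ≥ ln(2.52589e-05)/ln(0.7099) = -10.5863/-0.34263 = 30.897.
So 31 more iterations are needed.

31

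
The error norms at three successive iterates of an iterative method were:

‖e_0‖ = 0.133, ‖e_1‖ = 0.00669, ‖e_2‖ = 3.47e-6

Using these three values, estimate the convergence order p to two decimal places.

p ≈ ln(‖e_2‖/‖e_1‖) / ln(‖e_1‖/‖e_0‖)
  = ln(3.47e-6/0.00669) / ln(0.00669/0.133)
  = ln(0.000518685) / ln(0.0503008)
  = -7.56421 / -2.98973 ≈ 2.53006

2.53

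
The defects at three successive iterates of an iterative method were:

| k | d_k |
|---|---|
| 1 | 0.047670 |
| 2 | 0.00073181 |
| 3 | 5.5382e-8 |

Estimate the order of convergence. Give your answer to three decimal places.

p ≈ ln(d_3/d_2) / ln(d_2/d_1)
  = ln(5.5382e-8/0.00073181) / ln(0.00073181/0.047670)
  = ln(7.56781e-05) / ln(0.0153516)
  = -9.489022 / -4.176536 ≈ 2.271984

2.272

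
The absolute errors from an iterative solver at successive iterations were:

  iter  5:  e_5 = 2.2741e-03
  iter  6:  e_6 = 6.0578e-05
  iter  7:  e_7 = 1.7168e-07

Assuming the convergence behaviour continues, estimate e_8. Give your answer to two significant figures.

First estimate the order: p ≈ ln(e_7/e_6) / ln(e_6/e_5) = ln(1.7168e-07/6.0578e-05)/ln(6.0578e-05/2.2741e-03) = ln(0.00283403)/ln(0.0266382) ≈ 1.6180.
Then e_8 ≈ e_7·(e_7/e_6)^p = 1.7168e-07·(0.00283403)^1.6180 = 1.7168e-07·7.55076e-05 ≈ 1.296e-11.

1.3e-11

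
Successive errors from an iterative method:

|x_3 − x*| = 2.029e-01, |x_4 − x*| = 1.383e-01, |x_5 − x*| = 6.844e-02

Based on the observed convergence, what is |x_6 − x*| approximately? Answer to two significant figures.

1.9e-2

First estimate the order: p ≈ ln(|x_5 − x*|/|x_4 − x*|) / ln(|x_4 − x*|/|x_3 − x*|) = ln(6.844e-02/1.383e-01)/ln(1.383e-01/2.029e-01) = ln(0.494866)/ln(0.681617) ≈ 1.8354.
Then |x_6 − x*| ≈ |x_5 − x*|·(|x_5 − x*|/|x_4 − x*|)^p = 6.844e-02·(0.494866)^1.8354 = 6.844e-02·0.274956 ≈ 0.01882.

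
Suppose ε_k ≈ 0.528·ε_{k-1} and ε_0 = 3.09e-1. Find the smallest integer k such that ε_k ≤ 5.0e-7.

After k steps, ε_k ≈ 3.09e-1·0.528^k.
Need 0.528^k ≤ 5.0e-7/3.09e-1 = 1.61812e-06.
k ≥ ln(1.61812e-06)/ln(0.528) = -13.3342/-0.63866 = 20.878.
Smallest integer k = 21.

21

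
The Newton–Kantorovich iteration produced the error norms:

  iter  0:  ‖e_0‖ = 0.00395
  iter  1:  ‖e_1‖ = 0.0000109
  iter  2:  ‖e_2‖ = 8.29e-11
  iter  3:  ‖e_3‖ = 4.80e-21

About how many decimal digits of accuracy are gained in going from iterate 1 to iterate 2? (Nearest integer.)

Digits gained ≈ log₁₀(‖e_1‖/‖e_2‖) = log₁₀(0.0000109/8.29e-11) = log₁₀(131484) ≈ 5.119.

5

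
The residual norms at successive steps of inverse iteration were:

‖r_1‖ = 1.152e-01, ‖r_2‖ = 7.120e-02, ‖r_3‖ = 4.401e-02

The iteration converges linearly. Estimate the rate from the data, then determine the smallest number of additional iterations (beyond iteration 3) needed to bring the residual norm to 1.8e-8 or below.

31

Rate ρ ≈ ‖r_3‖/‖r_2‖ = 4.401e-02/7.120e-02 = 0.6181.
After j more steps, ‖r_{3+j}‖ ≈ 4.401e-02·ρ^j; need ρ^j ≤ 1.8e-8/4.401e-02 = 4.08998e-07.
j ≥ ln(4.08998e-07)/ln(0.6181) = -14.7096/-0.48111 = 30.574.
So 31 more iterations are needed.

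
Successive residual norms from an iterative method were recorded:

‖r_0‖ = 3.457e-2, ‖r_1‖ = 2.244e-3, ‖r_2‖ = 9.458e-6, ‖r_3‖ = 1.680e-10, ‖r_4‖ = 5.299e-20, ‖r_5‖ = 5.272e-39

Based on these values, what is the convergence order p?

Consecutive ratios: ‖r_5‖/‖r_4‖ = 5.272e-39/5.299e-20 = 9.94905e-20, ‖r_4‖/‖r_3‖ = 5.299e-20/1.680e-10 = 3.15417e-10.
p ≈ ln(9.94905e-20)/ln(3.15417e-10) = -43.7542/-21.8771 ≈ 2.00.
So the convergence is quadratic (order 2).

2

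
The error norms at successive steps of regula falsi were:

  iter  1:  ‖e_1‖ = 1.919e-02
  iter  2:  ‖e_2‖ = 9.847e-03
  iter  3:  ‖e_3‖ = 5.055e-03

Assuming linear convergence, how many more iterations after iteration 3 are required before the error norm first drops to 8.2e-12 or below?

Rate ρ ≈ ‖e_3‖/‖e_2‖ = 5.055e-03/9.847e-03 = 0.5134.
After j more steps, ‖e_{3+j}‖ ≈ 5.055e-03·ρ^j; need ρ^j ≤ 8.2e-12/5.055e-03 = 1.62216e-09.
j ≥ ln(1.62216e-09)/ln(0.5134) = -20.2395/-0.66670 = 30.358.
So 31 more iterations are needed.

31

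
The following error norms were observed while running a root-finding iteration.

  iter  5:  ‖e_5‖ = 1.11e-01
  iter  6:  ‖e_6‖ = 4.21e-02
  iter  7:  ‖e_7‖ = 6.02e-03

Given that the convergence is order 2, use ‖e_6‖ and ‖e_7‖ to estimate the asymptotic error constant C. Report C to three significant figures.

C ≈ ‖e_7‖ / ‖e_6‖^2
  = 6.02e-03 / (4.21e-02)^2
  = 6.02e-03 / 0.00177241 ≈ 3.3965

3.40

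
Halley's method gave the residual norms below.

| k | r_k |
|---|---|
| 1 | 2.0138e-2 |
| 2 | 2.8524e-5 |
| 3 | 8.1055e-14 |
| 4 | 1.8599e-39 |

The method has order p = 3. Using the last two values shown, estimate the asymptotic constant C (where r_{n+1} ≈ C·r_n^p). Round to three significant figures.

C ≈ r_4 / r_3^3
  = 1.8599e-39 / (8.1055e-14)^3
  = 1.8599e-39 / 5.32524e-40 ≈ 3.4926

3.49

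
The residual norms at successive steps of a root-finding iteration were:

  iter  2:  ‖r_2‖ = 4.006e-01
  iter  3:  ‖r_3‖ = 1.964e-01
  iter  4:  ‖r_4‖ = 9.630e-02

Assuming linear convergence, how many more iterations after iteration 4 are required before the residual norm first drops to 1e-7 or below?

20

Rate ρ ≈ ‖r_4‖/‖r_3‖ = 9.630e-02/1.964e-01 = 0.4903.
After j more steps, ‖r_{4+j}‖ ≈ 9.630e-02·ρ^j; need ρ^j ≤ 1e-7/9.630e-02 = 1.03842e-06.
j ≥ ln(1.03842e-06)/ln(0.4903) = -13.7778/-0.71274 = 19.331.
So 20 more iterations are needed.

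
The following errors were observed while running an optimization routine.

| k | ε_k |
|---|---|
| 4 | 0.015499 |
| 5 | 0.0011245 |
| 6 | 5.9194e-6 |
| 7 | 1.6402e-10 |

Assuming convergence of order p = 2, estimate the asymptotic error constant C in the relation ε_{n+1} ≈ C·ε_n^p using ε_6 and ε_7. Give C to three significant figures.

4.68

C ≈ ε_7 / ε_6^2
  = 1.6402e-10 / (5.9194e-6)^2
  = 1.6402e-10 / 3.50393e-11 ≈ 4.681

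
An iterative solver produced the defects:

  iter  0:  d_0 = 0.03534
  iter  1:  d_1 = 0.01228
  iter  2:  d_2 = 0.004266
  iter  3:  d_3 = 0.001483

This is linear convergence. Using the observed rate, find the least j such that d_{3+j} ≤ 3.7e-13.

Rate ρ ≈ d_3/d_2 = 0.001483/0.004266 = 0.3476.
After j more steps, d_{3+j} ≈ 0.001483·ρ^j; need ρ^j ≤ 3.7e-13/0.001483 = 2.49494e-10.
j ≥ ln(2.49494e-10)/ln(0.3476) = -22.1116/-1.05670 = 20.925.
So 21 more iterations are needed.

21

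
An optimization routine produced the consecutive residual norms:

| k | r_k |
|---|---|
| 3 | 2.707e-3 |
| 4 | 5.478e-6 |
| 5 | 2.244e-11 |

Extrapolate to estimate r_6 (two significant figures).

3.8e-22

First estimate the order: p ≈ ln(r_5/r_4) / ln(r_4/r_3) = ln(2.244e-11/5.478e-6)/ln(5.478e-6/2.707e-3) = ln(4.09639e-06)/ln(0.00202364) ≈ 1.9999.
Then r_6 ≈ r_5·(r_5/r_4)^p = 2.244e-11·(4.09639e-06)^1.9999 = 2.244e-11·1.68012e-11 ≈ 3.77e-22.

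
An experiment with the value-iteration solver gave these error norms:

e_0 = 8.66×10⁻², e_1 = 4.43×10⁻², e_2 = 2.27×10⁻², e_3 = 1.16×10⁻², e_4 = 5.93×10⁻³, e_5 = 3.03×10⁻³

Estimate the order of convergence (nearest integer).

1

Consecutive ratios: e_5/e_4 = 3.03×10⁻³/5.93×10⁻³ = 0.510961, e_4/e_3 = 5.93×10⁻³/1.16×10⁻² = 0.511207.
p ≈ ln(0.510961)/ln(0.511207) = -0.6715/-0.6710 ≈ 1.00.
So the convergence is linear (order 1).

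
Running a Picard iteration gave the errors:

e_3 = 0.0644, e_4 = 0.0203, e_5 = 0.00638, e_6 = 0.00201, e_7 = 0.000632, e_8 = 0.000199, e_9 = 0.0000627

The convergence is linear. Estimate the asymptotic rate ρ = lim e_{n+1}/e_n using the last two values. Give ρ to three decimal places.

0.315

ρ ≈ e_9/e_8 = 0.0000627/0.000199 = 0.31508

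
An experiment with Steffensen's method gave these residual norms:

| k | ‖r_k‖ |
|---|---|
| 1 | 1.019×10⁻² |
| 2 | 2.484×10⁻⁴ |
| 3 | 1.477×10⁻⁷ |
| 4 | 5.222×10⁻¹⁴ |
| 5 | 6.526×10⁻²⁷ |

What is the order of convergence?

2

Consecutive ratios: ‖r_5‖/‖r_4‖ = 6.526×10⁻²⁷/5.222×10⁻¹⁴ = 1.24971e-13, ‖r_4‖/‖r_3‖ = 5.222×10⁻¹⁴/1.477×10⁻⁷ = 3.53555e-07.
p ≈ ln(1.24971e-13)/ln(3.53555e-07) = -29.7107/-14.8552 ≈ 2.00.
So the convergence is quadratic (order 2).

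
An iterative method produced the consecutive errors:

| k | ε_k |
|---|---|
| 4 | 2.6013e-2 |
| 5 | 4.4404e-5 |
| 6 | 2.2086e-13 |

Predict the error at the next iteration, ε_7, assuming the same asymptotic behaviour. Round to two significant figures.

First estimate the order: p ≈ ln(ε_6/ε_5) / ln(ε_5/ε_4) = ln(2.2086e-13/4.4404e-5)/ln(4.4404e-5/2.6013e-2) = ln(4.97388e-09)/ln(0.00170699) ≈ 3.0000.
Then ε_7 ≈ ε_6·(ε_6/ε_5)^p = 2.2086e-13·(4.97388e-09)^3.0000 = 2.2086e-13·1.23051e-25 ≈ 2.718e-38.

2.7e-38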